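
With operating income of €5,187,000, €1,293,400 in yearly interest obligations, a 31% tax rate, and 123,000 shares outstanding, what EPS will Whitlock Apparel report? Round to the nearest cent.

€21.84

Interest = €1,293,400.00, so EBT = €5,187,000 − €1,293,400.00 = €3,893,600.00.
Net income = €3,893,600.00 × (1 − 0.31) = €2,686,584.00.
Per share: €2,686,584.00 / 123,000 shares = €21.84.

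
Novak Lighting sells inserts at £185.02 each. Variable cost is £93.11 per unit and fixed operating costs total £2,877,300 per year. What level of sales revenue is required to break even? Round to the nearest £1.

£5,792,167

CM per unit = £185.02 − £93.11 = £91.91; CM ratio = £91.91 / £185.02 = 0.4968.
Break-even sales = FC ÷ CM ratio = £2,877,300 × £185.02 / £91.91 = £5,792,167.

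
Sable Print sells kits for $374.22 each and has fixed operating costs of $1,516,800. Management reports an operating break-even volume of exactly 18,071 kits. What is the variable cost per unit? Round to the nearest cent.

$290.28

At break-even, FC = Q × (P − VC), so P − VC = $1,516,800 ÷ 18,071 = $83.9356.
Hence VC = price − CM = $374.22 − $83.9356 = $290.28.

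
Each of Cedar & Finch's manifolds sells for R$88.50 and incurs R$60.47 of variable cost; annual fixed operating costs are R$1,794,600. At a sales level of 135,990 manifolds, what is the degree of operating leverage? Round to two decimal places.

1.89

Contribution at this volume is 135,990 × R$28.03 = R$3,811,799.70.
Subtracting fixed costs: EBIT = R$3,811,799.70 − R$1,794,600 = R$2,017,199.70.
So DOL = total CM / EBIT = R$3,811,799.70 / R$2,017,199.70 = 1.8896.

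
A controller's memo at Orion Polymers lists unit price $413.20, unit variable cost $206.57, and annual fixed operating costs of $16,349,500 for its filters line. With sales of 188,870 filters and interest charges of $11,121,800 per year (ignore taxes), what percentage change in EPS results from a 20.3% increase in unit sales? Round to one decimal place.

+68.6%

Total contribution margin = 188,870 × $206.63 = $39,026,208.10.
EBIT = $39,026,208.10 − $16,349,500 = $22,676,708.10.
Interest = $11,121,800.00, so EBIT − I = $11,554,908.10.
Degree of combined leverage = contribution ÷ (EBIT − I) = $39,026,208.10 ÷ $11,554,908.10 = 3.3775.
EPS therefore changes by 3.3775 × (+20.3%) = +68.6%.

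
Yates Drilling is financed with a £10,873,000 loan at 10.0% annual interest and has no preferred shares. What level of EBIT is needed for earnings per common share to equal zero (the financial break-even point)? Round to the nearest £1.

£1,087,300

Annual interest = 10.0% × £10,873,000 = £1,087,300.00.
Without preferred stock the financial break-even is simply EBIT = interest = £1,087,300.00.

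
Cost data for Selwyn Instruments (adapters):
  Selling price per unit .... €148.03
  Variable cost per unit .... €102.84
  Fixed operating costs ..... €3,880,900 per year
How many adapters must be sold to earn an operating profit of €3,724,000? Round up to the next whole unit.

Unit CM = price − variable cost = €148.03 − €102.84 = €45.19.
Required volume = (fixed costs + target profit) ÷ CM = (€3,880,900 + €3,724,000) ÷ €45.19 = 168,287.23, so 168,288 adapters.

168,288 adapters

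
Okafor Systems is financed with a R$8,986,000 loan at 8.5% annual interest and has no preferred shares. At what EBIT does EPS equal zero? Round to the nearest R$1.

R$763,810

Annual interest = 8.5% × R$8,986,000 = R$763,810.00.
Without preferred stock the financial break-even is simply EBIT = interest = R$763,810.00.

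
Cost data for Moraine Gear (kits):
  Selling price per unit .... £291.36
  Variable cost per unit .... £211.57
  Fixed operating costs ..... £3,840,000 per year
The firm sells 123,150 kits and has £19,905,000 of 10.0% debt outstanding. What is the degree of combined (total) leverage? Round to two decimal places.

2.46

Total contribution margin = 123,150 × £79.79 = £9,826,138.50.
Operating income = contribution − fixed costs = £9,826,138.50 − £3,840,000 = £5,986,138.50. Interest = £1,990,500.00, so EBIT − I = £3,995,638.50.
DCL = contribution ÷ (EBIT − I) = £9,826,138.50 ÷ £3,995,638.50 = 2.4592.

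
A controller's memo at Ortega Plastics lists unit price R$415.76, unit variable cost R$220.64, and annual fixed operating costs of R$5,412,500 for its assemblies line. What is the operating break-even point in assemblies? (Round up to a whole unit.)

Each unit contributes R$415.76 − R$220.64 = R$195.12.
Units to break even: R$5,412,500 ÷ R$195.12 = 27,739.34, rounded up to 27,740.

27,740 assemblies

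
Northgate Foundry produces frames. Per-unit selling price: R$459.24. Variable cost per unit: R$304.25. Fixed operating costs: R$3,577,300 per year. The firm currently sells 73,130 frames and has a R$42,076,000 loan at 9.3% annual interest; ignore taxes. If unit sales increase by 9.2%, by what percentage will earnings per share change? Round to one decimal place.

+27.1%

Total contribution margin = 73,130 × R$154.99 = R$11,334,418.70.
EBIT = R$11,334,418.70 − R$3,577,300 = R$7,757,118.70.
After interest of R$3,913,068.00, pre-tax earnings = R$3,844,050.70.
Degree of combined leverage = contribution ÷ (EBIT − I) = R$11,334,418.70 ÷ R$3,844,050.70 = 2.9486.
EPS therefore changes by 2.9486 × (+9.2%) = +27.1%.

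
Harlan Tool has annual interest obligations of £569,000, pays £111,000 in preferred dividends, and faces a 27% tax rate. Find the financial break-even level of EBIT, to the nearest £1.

Preferred dividends are paid after tax, so their pre-tax equivalent is £111,000 ÷ (1 − 0.27) = £152,054.79.
EPS = 0 when EBIT covers interest plus the pre-tax preferred burden: £569,000 + £152,054.79 = £721,054.79.

£721,055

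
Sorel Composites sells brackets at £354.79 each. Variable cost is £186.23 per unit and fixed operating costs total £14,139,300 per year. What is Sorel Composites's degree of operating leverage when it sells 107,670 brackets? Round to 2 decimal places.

Total contribution margin = 107,670 × £168.56 = £18,148,855.20.
Operating income = contribution − fixed costs = £18,148,855.20 − £14,139,300 = £4,009,555.20.
DOL = contribution ÷ EBIT = £18,148,855.20 ÷ £4,009,555.20 = 4.5264.

4.53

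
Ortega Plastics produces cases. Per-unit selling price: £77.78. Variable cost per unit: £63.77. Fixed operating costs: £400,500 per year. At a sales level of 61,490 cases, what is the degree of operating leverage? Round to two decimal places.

1.87

At 61,490 units, contribution = 61,490 × £14.01 = £861,474.90.
EBIT = £861,474.90 − £400,500 = £460,974.90.
DOL = contribution ÷ EBIT = £861,474.90 ÷ £460,974.90 = 1.8688.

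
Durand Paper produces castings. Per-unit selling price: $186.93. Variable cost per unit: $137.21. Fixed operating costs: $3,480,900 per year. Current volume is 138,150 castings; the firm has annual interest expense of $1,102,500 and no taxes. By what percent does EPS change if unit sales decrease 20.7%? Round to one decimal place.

At 138,150 units, contribution = 138,150 × $49.72 = $6,868,818.00.
EBIT = $6,868,818.00 − $3,480,900 = $3,387,918.00.
After interest of $1,102,500.00, pre-tax earnings = $2,285,418.00.
Degree of combined leverage = contribution ÷ (EBIT − I) = $6,868,818.00 ÷ $2,285,418.00 = 3.0055.
%ΔEPS = DCL × %ΔSales = 3.0055 × -20.7% = -62.2%.

-62.2%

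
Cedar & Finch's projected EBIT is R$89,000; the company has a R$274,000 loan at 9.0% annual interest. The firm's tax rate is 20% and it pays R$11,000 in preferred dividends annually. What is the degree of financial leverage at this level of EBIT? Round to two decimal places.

Interest = R$24,660.00.
Preferred dividends grossed up pre-tax: R$11,000 / (1 − 0.20) = R$13,750.00.
DFL = EBIT ÷ [EBIT − I − D_p/(1−t)] = R$89,000 ÷ [R$89,000 − R$24,660.00 − R$13,750.00] = R$89,000 ÷ R$50,590.00 = 1.7592.

1.76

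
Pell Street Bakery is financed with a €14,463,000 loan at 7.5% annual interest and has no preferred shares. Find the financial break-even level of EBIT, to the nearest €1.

€1,084,725

Annual interest = 7.5% × €14,463,000 = €1,084,725.00.
Without preferred stock the financial break-even is simply EBIT = interest = €1,084,725.00.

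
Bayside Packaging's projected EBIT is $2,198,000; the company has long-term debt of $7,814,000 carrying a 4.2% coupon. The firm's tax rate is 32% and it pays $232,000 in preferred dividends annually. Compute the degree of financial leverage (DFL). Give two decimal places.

1.44

Annual interest charges come to $328,188.00.
Pre-tax preferred-dividend burden = $232,000 ÷ (1 − 0.32) = $341,176.47.
DFL = EBIT ÷ [EBIT − I − D_p/(1−t)] = $2,198,000 ÷ [$2,198,000 − $328,188.00 − $341,176.47] = $2,198,000 ÷ $1,528,635.53 = 1.4379.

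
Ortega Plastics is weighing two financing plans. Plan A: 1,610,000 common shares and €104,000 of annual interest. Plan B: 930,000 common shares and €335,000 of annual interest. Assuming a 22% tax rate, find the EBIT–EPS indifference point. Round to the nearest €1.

€650,926

Set EPS_A = EPS_B: (EBIT − €104,000)(1 − 0.22) ÷ 1,610,000 = (EBIT − €335,000)(1 − 0.22) ÷ 930,000.
Cancelling (1 − t) and cross-multiplying: 930,000·(EBIT − 104,000) = 1,610,000·(EBIT − 335,000).
EBIT × (1,610,000 − 930,000) = 335,000 × 1,610,000 − 104,000 × 930,000 = 442,630,000,000, so EBIT = 442,630,000,000 ÷ 680,000 = 650,926.47.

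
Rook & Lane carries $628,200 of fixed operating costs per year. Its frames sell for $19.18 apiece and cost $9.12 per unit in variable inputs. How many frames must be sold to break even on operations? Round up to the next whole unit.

Each unit contributes $19.18 − $9.12 = $10.06.
Break-even Q = $628,200 / $10.06 = 62,445.33 → 62,446 frames.

62,446 frames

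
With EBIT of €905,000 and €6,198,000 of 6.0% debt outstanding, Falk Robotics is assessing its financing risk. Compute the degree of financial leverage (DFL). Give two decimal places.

Interest = €371,880.00.
DFL = EBIT ÷ (EBIT − I) = €905,000 ÷ (€905,000 − €371,880.00) = €905,000 ÷ €533,120.00 = 1.6976.

1.70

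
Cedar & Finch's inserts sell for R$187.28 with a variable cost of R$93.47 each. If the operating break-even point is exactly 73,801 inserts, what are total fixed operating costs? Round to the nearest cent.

Contribution margin per unit = R$187.28 − R$93.47 = R$93.81.
Since BE = FC / CM, FC = 73,801 × R$93.81 = R$6,923,271.81.

R$6,923,271.81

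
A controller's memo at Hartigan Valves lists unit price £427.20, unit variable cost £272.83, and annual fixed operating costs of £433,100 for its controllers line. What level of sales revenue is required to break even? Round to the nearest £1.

£1,198,551

Contribution margin per unit = £427.20 − £272.83 = £154.37, a CM ratio of £154.37 ÷ £427.20 = 0.3614.
Break-even sales = FC ÷ CM ratio = £433,100 × £427.20 / £154.37 = £1,198,551.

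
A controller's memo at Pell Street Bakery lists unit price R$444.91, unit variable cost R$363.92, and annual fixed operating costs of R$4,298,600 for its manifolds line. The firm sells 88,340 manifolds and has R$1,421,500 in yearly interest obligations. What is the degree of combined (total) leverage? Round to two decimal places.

4.99

Total contribution margin = 88,340 × R$80.99 = R$7,154,656.60.
Subtracting fixed costs: EBIT = R$7,154,656.60 − R$4,298,600 = R$2,856,056.60. Interest = R$1,421,500.00, so EBIT − I = R$1,434,556.60.
Degree of total leverage = total CM / (EBIT − interest) = R$7,154,656.60 / R$1,434,556.60 = 4.9874.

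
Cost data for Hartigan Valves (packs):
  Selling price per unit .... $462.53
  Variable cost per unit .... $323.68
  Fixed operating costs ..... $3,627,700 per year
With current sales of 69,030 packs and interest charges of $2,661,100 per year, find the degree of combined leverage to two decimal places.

Total contribution margin = 69,030 × $138.85 = $9,584,815.50.
Operating income = contribution − fixed costs = $9,584,815.50 − $3,627,700 = $5,957,115.50. Interest = $2,661,100.00.
DOL = $9,584,815.50 ÷ $5,957,115.50 = 1.6090; DFL = $5,957,115.50 ÷ $3,296,015.50 = 1.8074.
Combined leverage = 1.6090 × 1.8074 = 2.9081.

2.91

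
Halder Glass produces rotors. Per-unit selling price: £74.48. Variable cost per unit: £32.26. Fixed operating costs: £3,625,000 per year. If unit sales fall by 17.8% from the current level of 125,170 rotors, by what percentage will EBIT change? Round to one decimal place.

At 125,170 units, contribution = 125,170 × £42.22 = £5,284,677.40.
EBIT = £5,284,677.40 − £3,625,000 = £1,659,677.40.
Degree of operating leverage = £5,284,677.40 / £1,659,677.40 = 3.1842.
Operating income changes by 3.1842 × -17.8% = -56.7%.

-56.7%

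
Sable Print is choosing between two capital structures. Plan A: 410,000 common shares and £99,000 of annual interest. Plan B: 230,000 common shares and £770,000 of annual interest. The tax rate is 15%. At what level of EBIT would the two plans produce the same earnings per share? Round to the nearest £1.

At indifference, (EBIT − 99,000)(1 − t)/410,000 = (EBIT − 770,000)(1 − t)/230,000.
Cancelling (1 − t) and cross-multiplying: 230,000·(EBIT − 99,000) = 410,000·(EBIT − 770,000).
EBIT × (410,000 − 230,000) = 770,000 × 410,000 − 99,000 × 230,000 = 292,930,000,000, so EBIT = 292,930,000,000 ÷ 180,000 = 1,627,388.89.

£1,627,389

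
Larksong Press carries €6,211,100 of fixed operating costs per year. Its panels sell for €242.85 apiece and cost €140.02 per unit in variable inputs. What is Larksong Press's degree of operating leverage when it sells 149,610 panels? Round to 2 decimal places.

Total contribution margin = 149,610 × €102.83 = €15,384,396.30.
Operating income = contribution − fixed costs = €15,384,396.30 − €6,211,100 = €9,173,296.30.
DOL = contribution ÷ EBIT = €15,384,396.30 ÷ €9,173,296.30 = 1.6771.

1.68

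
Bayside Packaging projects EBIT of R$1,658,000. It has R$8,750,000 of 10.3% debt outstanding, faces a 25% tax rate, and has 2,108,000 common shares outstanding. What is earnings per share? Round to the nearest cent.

R$0.27

Pre-tax income = R$1,658,000 − R$901,250.00 = R$756,750.00.
After tax at 25%: net income = R$756,750.00 × 0.75 = R$567,562.50.
EPS = R$567,562.50 ÷ 2,108,000 = R$0.27.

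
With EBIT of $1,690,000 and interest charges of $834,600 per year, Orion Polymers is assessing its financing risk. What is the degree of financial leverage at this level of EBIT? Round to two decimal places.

Interest = $834,600.00.
Degree of financial leverage = EBIT / (EBIT − interest) = $1,690,000 / $855,400.00 = 1.9757.

1.98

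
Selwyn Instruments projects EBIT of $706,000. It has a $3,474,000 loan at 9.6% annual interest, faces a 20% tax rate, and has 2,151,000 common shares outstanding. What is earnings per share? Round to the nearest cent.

$0.14

Pre-tax income = $706,000 − $333,504.00 = $372,496.00.
After tax at 20%: net income = $372,496.00 × 0.80 = $297,996.80.
Per share: $297,996.80 / 2,151,000 shares = $0.14.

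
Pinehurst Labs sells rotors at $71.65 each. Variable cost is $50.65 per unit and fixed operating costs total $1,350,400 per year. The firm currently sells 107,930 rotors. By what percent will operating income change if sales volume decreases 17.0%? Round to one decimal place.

At 107,930 units, contribution = 107,930 × $21.00 = $2,266,530.00.
Subtracting fixed costs: EBIT = $2,266,530.00 − $1,350,400 = $916,130.00.
DOL = contribution ÷ EBIT = $2,266,530.00 ÷ $916,130.00 = 2.4740.
%ΔEBIT = DOL × %ΔSales = 2.4740 × -17.0% = -42.1%.

-42.1%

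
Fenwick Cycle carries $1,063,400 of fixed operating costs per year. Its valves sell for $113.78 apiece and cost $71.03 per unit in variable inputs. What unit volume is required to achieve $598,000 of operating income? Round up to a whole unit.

Contribution margin per unit = $113.78 − $71.03 = $42.75.
Units = (FC + target) / CM = ($1,063,400 + $598,000) / $42.75 = 38,863.16, so 38,864 valves.

38,864 valves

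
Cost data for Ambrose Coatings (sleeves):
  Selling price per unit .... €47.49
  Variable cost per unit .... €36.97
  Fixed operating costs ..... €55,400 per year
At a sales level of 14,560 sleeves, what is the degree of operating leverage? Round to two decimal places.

1.57

Contribution at this volume is 14,560 × €10.52 = €153,171.20.
Subtracting fixed costs: EBIT = €153,171.20 − €55,400 = €97,771.20.
DOL = contribution ÷ EBIT = €153,171.20 ÷ €97,771.20 = 1.5666.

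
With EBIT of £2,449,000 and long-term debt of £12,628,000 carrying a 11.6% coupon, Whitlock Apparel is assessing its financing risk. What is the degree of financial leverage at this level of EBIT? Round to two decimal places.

Interest = £1,464,848.00.
DFL = EBIT ÷ (EBIT − I) = £2,449,000 ÷ (£2,449,000 − £1,464,848.00) = £2,449,000 ÷ £984,152.00 = 2.4884.

2.49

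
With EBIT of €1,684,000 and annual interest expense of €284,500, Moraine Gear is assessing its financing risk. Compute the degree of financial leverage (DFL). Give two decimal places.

1.20

Annual interest charges come to €284,500.00.
Degree of financial leverage = EBIT / (EBIT − interest) = €1,684,000 / €1,399,500.00 = 1.2033.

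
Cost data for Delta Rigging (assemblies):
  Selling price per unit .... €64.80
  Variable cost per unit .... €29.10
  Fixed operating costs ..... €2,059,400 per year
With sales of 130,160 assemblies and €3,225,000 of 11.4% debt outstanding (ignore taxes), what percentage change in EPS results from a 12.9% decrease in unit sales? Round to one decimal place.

At 130,160 units, contribution = 130,160 × €35.70 = €4,646,712.00.
Subtracting fixed costs: EBIT = €4,646,712.00 − €2,059,400 = €2,587,312.00.
Interest = €367,650.00, so EBIT − I = €2,219,662.00.
Degree of combined leverage = contribution ÷ (EBIT − I) = €4,646,712.00 ÷ €2,219,662.00 = 2.0934.
%ΔEPS = DCL × %ΔSales = 2.0934 × -12.9% = -27.0%.

-27.0%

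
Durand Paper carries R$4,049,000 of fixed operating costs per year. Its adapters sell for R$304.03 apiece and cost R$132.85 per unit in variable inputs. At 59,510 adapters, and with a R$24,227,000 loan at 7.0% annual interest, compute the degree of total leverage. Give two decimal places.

At 59,510 units, contribution = 59,510 × R$171.18 = R$10,186,921.80.
Operating income = contribution − fixed costs = R$10,186,921.80 − R$4,049,000 = R$6,137,921.80. Interest = R$1,695,890.00, so EBIT − I = R$4,442,031.80.
DCL = contribution ÷ (EBIT − I) = R$10,186,921.80 ÷ R$4,442,031.80 = 2.2933.

2.29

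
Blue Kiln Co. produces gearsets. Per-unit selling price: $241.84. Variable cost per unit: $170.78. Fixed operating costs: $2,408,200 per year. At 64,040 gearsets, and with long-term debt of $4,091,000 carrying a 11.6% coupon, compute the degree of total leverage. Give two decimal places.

2.73

Contribution at this volume is 64,040 × $71.06 = $4,550,682.40.
EBIT = $4,550,682.40 − $2,408,200 = $2,142,482.40. Interest = $474,556.00.
DOL = $4,550,682.40 ÷ $2,142,482.40 = 2.1240; DFL = $2,142,482.40 ÷ $1,667,926.40 = 1.2845.
Combined leverage = 2.1240 × 1.2845 = 2.7283.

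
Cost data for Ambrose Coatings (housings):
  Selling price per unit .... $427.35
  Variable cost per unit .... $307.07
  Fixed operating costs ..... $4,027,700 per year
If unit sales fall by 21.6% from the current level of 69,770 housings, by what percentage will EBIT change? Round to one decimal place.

Contribution at this volume is 69,770 × $120.28 = $8,391,935.60.
Operating income = contribution − fixed costs = $8,391,935.60 − $4,027,700 = $4,364,235.60.
So DOL = total CM / EBIT = $8,391,935.60 / $4,364,235.60 = 1.9229.
Operating income changes by 1.9229 × -21.6% = -41.5%.

-41.5%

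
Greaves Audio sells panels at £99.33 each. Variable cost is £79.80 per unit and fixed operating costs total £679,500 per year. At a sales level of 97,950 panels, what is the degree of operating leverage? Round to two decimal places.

1.55

At 97,950 units, contribution = 97,950 × £19.53 = £1,912,963.50.
Subtracting fixed costs: EBIT = £1,912,963.50 − £679,500 = £1,233,463.50.
So DOL = total CM / EBIT = £1,912,963.50 / £1,233,463.50 = 1.5509.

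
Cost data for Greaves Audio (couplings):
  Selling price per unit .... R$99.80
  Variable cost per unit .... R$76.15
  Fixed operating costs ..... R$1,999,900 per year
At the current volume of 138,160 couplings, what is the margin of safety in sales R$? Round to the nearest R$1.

Contribution margin per unit = R$99.80 − R$76.15 = R$23.65. Break-even units = R$1,999,900 ÷ R$23.65 = 84,562.37; break-even revenue = 84,562.37 × R$99.80 = R$8,439,324.31.
Current sales = 138,160 × R$99.80 = R$13,788,368.00.
Margin of safety = R$13,788,368.00 − R$8,439,324.31 = R$5,349,044.

R$5,349,044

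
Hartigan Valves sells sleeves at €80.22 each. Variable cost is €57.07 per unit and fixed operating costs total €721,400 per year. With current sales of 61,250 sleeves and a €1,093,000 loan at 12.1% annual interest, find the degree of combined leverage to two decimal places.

2.51

Contribution at this volume is 61,250 × €23.15 = €1,417,937.50.
Subtracting fixed costs: EBIT = €1,417,937.50 − €721,400 = €696,537.50. Interest = €132,253.00, so EBIT − I = €564,284.50.
DCL = contribution ÷ (EBIT − I) = €1,417,937.50 ÷ €564,284.50 = 2.5128.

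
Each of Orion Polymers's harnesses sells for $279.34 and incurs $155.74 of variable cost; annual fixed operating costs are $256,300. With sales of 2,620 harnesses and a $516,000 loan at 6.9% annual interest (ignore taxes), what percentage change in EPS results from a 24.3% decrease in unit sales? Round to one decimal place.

Contribution at this volume is 2,620 × $123.60 = $323,832.00.
Subtracting fixed costs: EBIT = $323,832.00 − $256,300 = $67,532.00.
Interest = $35,604.00, so EBIT − I = $31,928.00.
Degree of combined leverage = contribution ÷ (EBIT − I) = $323,832.00 ÷ $31,928.00 = 10.1426.
%ΔEPS = DCL × %ΔSales = 10.1426 × -24.3% = -246.5%.

-246.5%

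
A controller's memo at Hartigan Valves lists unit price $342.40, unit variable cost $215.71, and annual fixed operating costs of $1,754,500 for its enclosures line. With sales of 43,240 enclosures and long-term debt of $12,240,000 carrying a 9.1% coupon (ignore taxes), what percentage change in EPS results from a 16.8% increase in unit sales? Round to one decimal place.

Total contribution margin = 43,240 × $126.69 = $5,478,075.60.
Subtracting fixed costs: EBIT = $5,478,075.60 − $1,754,500 = $3,723,575.60.
Interest = $1,113,840.00, so EBIT − I = $2,609,735.60.
Degree of combined leverage = contribution ÷ (EBIT − I) = $5,478,075.60 ÷ $2,609,735.60 = 2.0991.
EPS therefore changes by 2.0991 × (+16.8%) = +35.3%.

+35.3%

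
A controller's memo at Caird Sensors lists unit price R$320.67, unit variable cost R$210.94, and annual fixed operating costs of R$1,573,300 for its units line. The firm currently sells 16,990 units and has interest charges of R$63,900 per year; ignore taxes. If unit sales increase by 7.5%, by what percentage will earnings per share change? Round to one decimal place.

Contribution at this volume is 16,990 × R$109.73 = R$1,864,312.70.
Subtracting fixed costs: EBIT = R$1,864,312.70 − R$1,573,300 = R$291,012.70.
After interest of R$63,900.00, pre-tax earnings = R$227,112.70.
Degree of combined leverage = contribution ÷ (EBIT − I) = R$1,864,312.70 ÷ R$227,112.70 = 8.2088.
EPS therefore changes by 8.2088 × (+7.5%) = +61.6%.

+61.6%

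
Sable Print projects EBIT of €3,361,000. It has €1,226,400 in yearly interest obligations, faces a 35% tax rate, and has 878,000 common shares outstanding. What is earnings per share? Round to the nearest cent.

€1.58

Pre-tax income = €3,361,000 − €1,226,400.00 = €2,134,600.00.
After tax at 35%: net income = €2,134,600.00 × 0.65 = €1,387,490.00.
EPS = €1,387,490.00 ÷ 878,000 = €1.58.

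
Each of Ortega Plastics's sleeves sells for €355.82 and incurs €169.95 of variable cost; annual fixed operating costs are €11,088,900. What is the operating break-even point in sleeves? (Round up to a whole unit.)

59,660 sleeves

Each unit contributes €355.82 − €169.95 = €185.87.
Units to break even: €11,088,900 ÷ €185.87 = 59,659.44, rounded up to 59,660.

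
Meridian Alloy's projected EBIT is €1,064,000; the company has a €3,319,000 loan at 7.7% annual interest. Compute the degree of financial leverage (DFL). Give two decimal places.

Annual interest charges come to €255,563.00.
Degree of financial leverage = EBIT / (EBIT − interest) = €1,064,000 / €808,437.00 = 1.3161.

1.32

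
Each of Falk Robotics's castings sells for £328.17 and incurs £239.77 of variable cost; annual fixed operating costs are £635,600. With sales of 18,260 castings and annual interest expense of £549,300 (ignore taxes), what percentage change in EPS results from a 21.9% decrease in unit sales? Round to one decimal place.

-82.3%

At 18,260 units, contribution = 18,260 × £88.40 = £1,614,184.00.
Operating income = contribution − fixed costs = £1,614,184.00 − £635,600 = £978,584.00.
After interest of £549,300.00, pre-tax earnings = £429,284.00.
Degree of combined leverage = contribution ÷ (EBIT − I) = £1,614,184.00 ÷ £429,284.00 = 3.7602.
EPS therefore changes by 3.7602 × (-21.9%) = -82.3%.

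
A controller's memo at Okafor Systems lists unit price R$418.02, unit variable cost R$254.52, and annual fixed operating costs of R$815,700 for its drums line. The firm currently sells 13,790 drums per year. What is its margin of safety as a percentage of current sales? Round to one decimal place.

63.8%

Contribution margin per unit = R$418.02 − R$254.52 = R$163.50. Break-even units = R$815,700 ÷ R$163.50 = 4,988.99; break-even revenue = 4,988.99 × R$418.02 = R$2,085,497.94.
Actual sales revenue = 13,790 × R$418.02 = R$5,764,495.80.
Margin of safety = (R$5,764,495.80 − R$2,085,497.94) ÷ R$5,764,495.80 = 63.8%.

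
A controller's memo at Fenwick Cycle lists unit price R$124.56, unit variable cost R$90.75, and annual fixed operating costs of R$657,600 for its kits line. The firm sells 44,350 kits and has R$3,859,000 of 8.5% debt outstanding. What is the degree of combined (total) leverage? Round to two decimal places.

2.92

Contribution at this volume is 44,350 × R$33.81 = R$1,499,473.50.
Subtracting fixed costs: EBIT = R$1,499,473.50 − R$657,600 = R$841,873.50. Interest = R$328,015.00, so EBIT − I = R$513,858.50.
DCL = contribution ÷ (EBIT − I) = R$1,499,473.50 ÷ R$513,858.50 = 2.9181.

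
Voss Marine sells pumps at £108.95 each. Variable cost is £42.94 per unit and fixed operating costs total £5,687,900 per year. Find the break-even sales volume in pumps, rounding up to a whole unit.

Each unit contributes £108.95 − £42.94 = £66.01.
Break-even volume = fixed costs ÷ CM per unit = £5,687,900 ÷ £66.01 = 86,167.25, so 86,168 pumps.

86,168 pumps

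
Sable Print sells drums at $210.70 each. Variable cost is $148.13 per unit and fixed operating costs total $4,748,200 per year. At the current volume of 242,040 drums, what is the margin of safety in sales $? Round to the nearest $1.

Each unit contributes $210.70 − $148.13 = $62.57. Break-even units = $4,748,200 ÷ $62.57 = 75,886.21; break-even revenue = 75,886.21 × $210.70 = $15,989,223.91.
Actual sales revenue = 242,040 × $210.70 = $50,997,828.00.
Margin of safety = $50,997,828.00 − $15,989,223.91 = $35,008,604.

$35,008,604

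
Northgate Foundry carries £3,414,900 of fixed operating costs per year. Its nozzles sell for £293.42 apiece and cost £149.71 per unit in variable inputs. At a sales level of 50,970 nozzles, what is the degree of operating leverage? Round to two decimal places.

At 50,970 units, contribution = 50,970 × £143.71 = £7,324,898.70.
Operating income = contribution − fixed costs = £7,324,898.70 − £3,414,900 = £3,909,998.70.
DOL = contribution ÷ EBIT = £7,324,898.70 ÷ £3,909,998.70 = 1.8734.

1.87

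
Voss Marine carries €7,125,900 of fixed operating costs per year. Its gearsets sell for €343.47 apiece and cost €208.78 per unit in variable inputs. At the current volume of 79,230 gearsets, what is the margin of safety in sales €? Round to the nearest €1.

Contribution margin per unit = €343.47 − €208.78 = €134.69. Break-even units = €7,125,900 ÷ €134.69 = 52,905.93; break-even revenue = 52,905.93 × €343.47 = €18,171,600.51.
Current sales = 79,230 × €343.47 = €27,213,128.10.
Margin of safety = €27,213,128.10 − €18,171,600.51 = €9,041,528.

€9,041,528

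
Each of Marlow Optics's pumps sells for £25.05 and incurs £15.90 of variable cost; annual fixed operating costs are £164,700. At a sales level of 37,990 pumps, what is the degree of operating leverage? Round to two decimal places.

Total contribution margin = 37,990 × £9.15 = £347,608.50.
Subtracting fixed costs: EBIT = £347,608.50 − £164,700 = £182,908.50.
So DOL = total CM / EBIT = £347,608.50 / £182,908.50 = 1.9005.

1.90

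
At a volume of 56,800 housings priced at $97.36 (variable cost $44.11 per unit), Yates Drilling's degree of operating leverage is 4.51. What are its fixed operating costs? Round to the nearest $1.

Total contribution margin = 56,800 × $53.25 = $3,024,600.00.
DOL = contribution / EBIT, so EBIT = $3,024,600.00 / 4.51 = $670,643.02.
And FC = contribution − EBIT = $3,024,600.00 − $670,643.02 = $2,353,957.

$2,353,957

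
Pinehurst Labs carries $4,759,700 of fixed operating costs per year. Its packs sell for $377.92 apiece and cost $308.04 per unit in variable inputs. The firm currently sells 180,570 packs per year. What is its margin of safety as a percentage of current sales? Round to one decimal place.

Each unit contributes $377.92 − $308.04 = $69.88. Break-even units = $4,759,700 ÷ $69.88 = 68,112.48; break-even revenue = 68,112.48 × $377.92 = $25,741,067.89.
Actual sales revenue = 180,570 × $377.92 = $68,241,014.40.
Margin of safety = ($68,241,014.40 − $25,741,067.89) ÷ $68,241,014.40 = 62.3%.

62.3%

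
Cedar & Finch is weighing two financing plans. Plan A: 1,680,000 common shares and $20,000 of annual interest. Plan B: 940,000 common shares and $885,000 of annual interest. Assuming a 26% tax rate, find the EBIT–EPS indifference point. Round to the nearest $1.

Set EPS_A = EPS_B: (EBIT − $20,000)(1 − 0.26) ÷ 1,680,000 = (EBIT − $885,000)(1 − 0.26) ÷ 940,000.
Cancelling (1 − t) and cross-multiplying: 940,000·(EBIT − 20,000) = 1,680,000·(EBIT − 885,000).
Solving, EBIT = (885,000·1,680,000 − 20,000·940,000) / (1,680,000 − 940,000) = 1,468,000,000,000 / 740,000 = 1,983,783.78.

$1,983,784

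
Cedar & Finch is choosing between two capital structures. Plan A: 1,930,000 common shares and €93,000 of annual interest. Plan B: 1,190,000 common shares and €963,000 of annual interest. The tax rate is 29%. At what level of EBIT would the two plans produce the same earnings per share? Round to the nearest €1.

€2,362,054

At indifference, (EBIT − 93,000)(1 − t)/1,930,000 = (EBIT − 963,000)(1 − t)/1,190,000.
The (1 − t) factor cancels: (EBIT − 93,000) × 1,190,000 = (EBIT − 963,000) × 1,930,000.
EBIT × (1,930,000 − 1,190,000) = 963,000 × 1,930,000 − 93,000 × 1,190,000 = 1,747,920,000,000, so EBIT = 1,747,920,000,000 ÷ 740,000 = 2,362,054.05.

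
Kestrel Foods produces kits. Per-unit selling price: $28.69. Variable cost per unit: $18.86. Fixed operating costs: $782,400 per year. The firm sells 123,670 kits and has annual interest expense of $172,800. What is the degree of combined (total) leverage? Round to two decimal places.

Total contribution margin = 123,670 × $9.83 = $1,215,676.10.
Operating income = contribution − fixed costs = $1,215,676.10 − $782,400 = $433,276.10. Interest = $172,800.00, so EBIT − I = $260,476.10.
DCL = contribution ÷ (EBIT − I) = $1,215,676.10 ÷ $260,476.10 = 4.6671.

4.67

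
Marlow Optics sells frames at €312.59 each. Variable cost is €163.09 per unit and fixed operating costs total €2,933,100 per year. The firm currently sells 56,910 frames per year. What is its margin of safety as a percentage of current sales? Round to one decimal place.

Contribution margin per unit = €312.59 − €163.09 = €149.50. Break-even units = €2,933,100 ÷ €149.50 = 19,619.40; break-even revenue = 19,619.40 × €312.59 = €6,132,827.62.
Actual sales revenue = 56,910 × €312.59 = €17,789,496.90.
Margin of safety = (€17,789,496.90 − €6,132,827.62) ÷ €17,789,496.90 = 65.5%.

65.5%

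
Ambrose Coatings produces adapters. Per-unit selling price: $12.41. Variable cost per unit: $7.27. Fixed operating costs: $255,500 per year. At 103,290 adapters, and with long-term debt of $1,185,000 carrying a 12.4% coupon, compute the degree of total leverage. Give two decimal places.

Total contribution margin = 103,290 × $5.14 = $530,910.60.
EBIT = $530,910.60 − $255,500 = $275,410.60. Interest = $146,940.00.
DOL = $530,910.60 ÷ $275,410.60 = 1.9277; DFL = $275,410.60 ÷ $128,470.60 = 2.1438.
Combined leverage = 1.9277 × 2.1438 = 4.1326.

4.13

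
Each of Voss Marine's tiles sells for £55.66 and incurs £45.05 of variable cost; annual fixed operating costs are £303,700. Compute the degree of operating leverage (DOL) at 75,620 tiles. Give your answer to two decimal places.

Total contribution margin = 75,620 × £10.61 = £802,328.20.
EBIT = £802,328.20 − £303,700 = £498,628.20.
DOL = contribution ÷ EBIT = £802,328.20 ÷ £498,628.20 = 1.6091.

1.61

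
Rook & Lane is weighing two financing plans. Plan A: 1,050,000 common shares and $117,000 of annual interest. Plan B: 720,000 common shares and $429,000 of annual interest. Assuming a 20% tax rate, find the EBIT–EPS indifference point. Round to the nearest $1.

At indifference, (EBIT − 117,000)(1 − t)/1,050,000 = (EBIT − 429,000)(1 − t)/720,000.
Cancelling (1 − t) and cross-multiplying: 720,000·(EBIT − 117,000) = 1,050,000·(EBIT − 429,000).
EBIT × (1,050,000 − 720,000) = 429,000 × 1,050,000 − 117,000 × 720,000 = 366,210,000,000, so EBIT = 366,210,000,000 ÷ 330,000 = 1,109,727.27.

$1,109,727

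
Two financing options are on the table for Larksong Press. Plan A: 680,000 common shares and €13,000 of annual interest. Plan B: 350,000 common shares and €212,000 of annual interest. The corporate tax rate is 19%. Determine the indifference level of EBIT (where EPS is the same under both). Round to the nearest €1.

At indifference, (EBIT − 13,000)(1 − t)/680,000 = (EBIT − 212,000)(1 − t)/350,000.
Cancelling (1 − t) and cross-multiplying: 350,000·(EBIT − 13,000) = 680,000·(EBIT − 212,000).
EBIT × (680,000 − 350,000) = 212,000 × 680,000 − 13,000 × 350,000 = 139,610,000,000, so EBIT = 139,610,000,000 ÷ 330,000 = 423,060.61.

€423,061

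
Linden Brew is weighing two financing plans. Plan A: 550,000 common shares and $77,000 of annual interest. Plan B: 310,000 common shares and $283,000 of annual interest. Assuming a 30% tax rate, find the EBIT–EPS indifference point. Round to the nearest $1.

$549,083

Set EPS_A = EPS_B: (EBIT − $77,000)(1 − 0.30) ÷ 550,000 = (EBIT − $283,000)(1 − 0.30) ÷ 310,000.
Cancelling (1 − t) and cross-multiplying: 310,000·(EBIT − 77,000) = 550,000·(EBIT − 283,000).
Solving, EBIT = (283,000·550,000 − 77,000·310,000) / (550,000 − 310,000) = 131,780,000,000 / 240,000 = 549,083.33.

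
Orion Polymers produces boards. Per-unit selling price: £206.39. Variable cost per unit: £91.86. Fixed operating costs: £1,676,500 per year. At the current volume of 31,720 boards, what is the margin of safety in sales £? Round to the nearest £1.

Each unit contributes £206.39 − £91.86 = £114.53. Break-even units = £1,676,500 ÷ £114.53 = 14,638.09; break-even revenue = 14,638.09 × £206.39 = £3,021,154.59.
Current sales = 31,720 × £206.39 = £6,546,690.80.
Margin of safety = £6,546,690.80 − £3,021,154.59 = £3,525,536.

£3,525,536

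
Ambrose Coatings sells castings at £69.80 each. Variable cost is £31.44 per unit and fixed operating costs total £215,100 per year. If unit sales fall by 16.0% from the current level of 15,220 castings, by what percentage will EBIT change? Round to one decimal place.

Contribution at this volume is 15,220 × £38.36 = £583,839.20.
Operating income = contribution − fixed costs = £583,839.20 − £215,100 = £368,739.20.
DOL = contribution ÷ EBIT = £583,839.20 ÷ £368,739.20 = 1.5833.
So EBIT moves 1.5833 × (-16.0%) = -25.3%.

-25.3%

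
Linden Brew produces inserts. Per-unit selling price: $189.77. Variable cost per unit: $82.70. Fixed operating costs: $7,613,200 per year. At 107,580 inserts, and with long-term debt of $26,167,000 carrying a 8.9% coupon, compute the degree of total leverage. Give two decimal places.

7.31

At 107,580 units, contribution = 107,580 × $107.07 = $11,518,590.60.
EBIT = $11,518,590.60 − $7,613,200 = $3,905,390.60. Interest = $2,328,863.00, so EBIT − I = $1,576,527.60.
Degree of total leverage = total CM / (EBIT − interest) = $11,518,590.60 / $1,576,527.60 = 7.3063.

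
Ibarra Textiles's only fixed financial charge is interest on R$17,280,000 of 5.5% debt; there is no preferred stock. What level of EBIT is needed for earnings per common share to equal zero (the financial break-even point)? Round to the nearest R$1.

Annual interest = 5.5% × R$17,280,000 = R$950,400.00.
With no preferred dividends, EPS = 0 when EBIT exactly covers interest, so the financial break-even EBIT is R$950,400.00.

R$950,400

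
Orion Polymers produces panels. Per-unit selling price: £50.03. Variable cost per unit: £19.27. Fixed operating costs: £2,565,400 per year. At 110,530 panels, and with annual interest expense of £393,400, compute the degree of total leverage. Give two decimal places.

7.71

At 110,530 units, contribution = 110,530 × £30.76 = £3,399,902.80.
Subtracting fixed costs: EBIT = £3,399,902.80 − £2,565,400 = £834,502.80. Interest = £393,400.00.
DOL = £3,399,902.80 ÷ £834,502.80 = 4.0742; DFL = £834,502.80 ÷ £441,102.80 = 1.8919.
Combined leverage = 4.0742 × 1.8919 = 7.7080.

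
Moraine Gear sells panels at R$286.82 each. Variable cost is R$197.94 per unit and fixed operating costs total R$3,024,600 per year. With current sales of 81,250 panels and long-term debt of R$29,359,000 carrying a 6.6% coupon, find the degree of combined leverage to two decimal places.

Contribution at this volume is 81,250 × R$88.88 = R$7,221,500.00.
EBIT = R$7,221,500.00 − R$3,024,600 = R$4,196,900.00. Interest = R$1,937,694.00, so EBIT − I = R$2,259,206.00.
DCL = contribution ÷ (EBIT − I) = R$7,221,500.00 ÷ R$2,259,206.00 = 3.1965.

3.20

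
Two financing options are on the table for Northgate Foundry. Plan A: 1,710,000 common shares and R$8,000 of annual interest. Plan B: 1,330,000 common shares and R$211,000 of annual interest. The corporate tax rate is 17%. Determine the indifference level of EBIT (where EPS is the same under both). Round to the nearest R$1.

At indifference, (EBIT − 8,000)(1 − t)/1,710,000 = (EBIT − 211,000)(1 − t)/1,330,000.
The (1 − t) factor cancels: (EBIT − 8,000) × 1,330,000 = (EBIT − 211,000) × 1,710,000.
Solving, EBIT = (211,000·1,710,000 − 8,000·1,330,000) / (1,710,000 − 1,330,000) = 350,170,000,000 / 380,000 = 921,500.00.

R$921,500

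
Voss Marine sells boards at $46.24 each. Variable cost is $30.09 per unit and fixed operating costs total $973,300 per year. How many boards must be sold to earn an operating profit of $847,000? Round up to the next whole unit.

Each unit contributes $46.24 − $30.09 = $16.15.
Units = (FC + target) / CM = ($973,300 + $847,000) / $16.15 = 112,712.07, so 112,713 boards.

112,713 boards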